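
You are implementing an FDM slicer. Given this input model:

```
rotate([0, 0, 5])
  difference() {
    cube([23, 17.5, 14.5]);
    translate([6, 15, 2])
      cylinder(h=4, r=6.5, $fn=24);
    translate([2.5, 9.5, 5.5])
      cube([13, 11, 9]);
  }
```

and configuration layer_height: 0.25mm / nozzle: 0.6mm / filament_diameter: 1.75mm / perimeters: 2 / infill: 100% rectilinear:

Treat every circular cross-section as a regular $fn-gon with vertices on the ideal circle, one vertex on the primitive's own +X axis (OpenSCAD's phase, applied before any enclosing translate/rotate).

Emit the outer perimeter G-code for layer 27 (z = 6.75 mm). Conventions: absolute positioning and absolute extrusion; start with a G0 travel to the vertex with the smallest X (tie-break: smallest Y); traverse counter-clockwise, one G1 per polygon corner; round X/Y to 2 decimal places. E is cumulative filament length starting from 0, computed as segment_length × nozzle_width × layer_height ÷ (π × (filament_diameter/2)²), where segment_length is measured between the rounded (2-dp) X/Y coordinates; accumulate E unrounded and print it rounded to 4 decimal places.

At z = 6.75 mm: the cube (footprint 23×17.5) is included at this height; the cylinder at (6, 15) does not reach this height (z outside [2, 6]); the 13×11 cube at (2.5, 9.5) contributes its full rectangle; After the difference (first − rest): starting from the 23×17.5 cube, the 13×11 cube at (2.5, 9.5) partially overlaps it — only the 104.00 mm² overlap (of its 143.00 mm²) is removed, clipping the outline — 1 connected region; (whole slice rotated 5° about Z — lengths, areas and connectivity unchanged). The outline is a single polygon with 8 vertices. Extrusion per mm of travel: 0.6 × 0.25 / (π × 0.875²) = 0.062363. Accumulating E over each segment gives final E = 6.0497.

G0 X-1.53 Y17.43 Z6.75
G1 X0.00 Y0.00 E1.0912
G1 X22.91 Y2.00 E2.5253
G1 X21.39 Y19.44 E3.6171
G1 X13.92 Y18.78 E4.0847
G1 X14.61 Y10.81 E4.5836
G1 X1.66 Y9.68 E5.3943
G1 X0.97 Y17.65 E5.8932
G1 X-1.53 Y17.43 E6.0497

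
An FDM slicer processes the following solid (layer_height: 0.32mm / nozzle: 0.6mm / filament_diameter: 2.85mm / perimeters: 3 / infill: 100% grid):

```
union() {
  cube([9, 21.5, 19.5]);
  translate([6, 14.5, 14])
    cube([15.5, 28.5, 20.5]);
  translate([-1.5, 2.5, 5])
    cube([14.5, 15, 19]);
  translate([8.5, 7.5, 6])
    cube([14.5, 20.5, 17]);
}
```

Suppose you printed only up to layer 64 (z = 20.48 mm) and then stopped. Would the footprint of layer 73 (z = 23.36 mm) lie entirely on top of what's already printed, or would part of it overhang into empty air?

Compare the two slices. At z = 20.48: the cube is not intersected at this z (z outside [0, 19.5]); the 15.5×28.5 cube at (6, 14.5) contributes its full rectangle (area 441.75 mm²); the 14.5×15 cube at (-1.5, 2.5) contributes its full rectangle (area 217.50 mm²); the cube at (8.5, 7.5) is present — its section is the full 14.5×20.5 rectangle (area 297.25 mm²); Taking the union: the regions partially overlap — summed areas 956.50 mm² minus the doubly-counted overlap 228.00 mm² gives 728.50 mm² — area = 728.50 mm². At z = 23.36: the cube is not intersected at this z (z outside [0, 19.5]); the cube at (6, 14.5) (footprint 15.5×28.5) is included at this height (area 441.75 mm²); the cube at (-1.5, 2.5) (footprint 14.5×15) is included at this height (area 217.50 mm²); the cube at (8.5, 7.5) is absent (z outside [6, 23]); Merging all regions: the regions partially overlap — summed areas 659.25 mm² minus the doubly-counted overlap 21.00 mm² gives 638.25 mm² — area = 638.25 mm². Checking containment: the cross-section at z = 23.36 is a subset of the cross-section at z = 20.48.

entirely on top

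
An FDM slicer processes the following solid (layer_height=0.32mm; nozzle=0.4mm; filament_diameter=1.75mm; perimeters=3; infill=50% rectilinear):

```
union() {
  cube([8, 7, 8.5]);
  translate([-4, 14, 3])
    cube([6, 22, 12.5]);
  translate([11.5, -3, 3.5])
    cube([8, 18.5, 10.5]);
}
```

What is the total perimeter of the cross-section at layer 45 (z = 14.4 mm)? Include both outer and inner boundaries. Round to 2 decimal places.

At z = 14.4 mm: the cube does not reach this height (z outside [0, 8.5]); the 6×22 cube at (-4, 14) contributes its full rectangle (perimeter 56.00 mm); the cube at (11.5, -3) does not reach this height (z outside [3.5, 14]); Taking the union: only the 6×22 cube at (-4, 14) is present, so the union is just that shape — boundary = 56.00 mm. Overall, the cross-section is a single solid region. Total boundary length (outer) = 56.00 mm.

56.00 mm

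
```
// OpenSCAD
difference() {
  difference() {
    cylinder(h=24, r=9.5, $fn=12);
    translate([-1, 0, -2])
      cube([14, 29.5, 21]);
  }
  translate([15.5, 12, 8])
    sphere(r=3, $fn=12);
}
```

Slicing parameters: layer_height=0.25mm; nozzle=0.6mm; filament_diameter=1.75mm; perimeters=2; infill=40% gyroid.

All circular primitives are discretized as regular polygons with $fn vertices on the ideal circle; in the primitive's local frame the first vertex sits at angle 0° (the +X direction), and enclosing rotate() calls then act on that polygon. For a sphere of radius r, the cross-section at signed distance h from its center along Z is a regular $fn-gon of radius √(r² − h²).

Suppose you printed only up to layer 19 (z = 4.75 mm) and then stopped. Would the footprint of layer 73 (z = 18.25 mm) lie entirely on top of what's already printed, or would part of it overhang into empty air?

Compare the two slices. At z = 4.75: the r=9.5 cylinder contributes a regular 12-gon of circumradius 9.5 (area = (12/2)·9.500²·sin(360°/12) = 270.75 mm²); the cube at (-1, 0) is present — its section is the full 14×29.5 rectangle (area 413.00 mm²); After the difference (first − rest): starting from the r=9.5 cylinder (270.75 mm²), the 14×29.5 cube at (-1, 0) partially overlaps it — only the 77.05 mm² overlap (of its 413.00 mm²) is removed, clipping the outline — area = 193.70 mm²; the sphere at (15.5, 12) is absent (|z−center|=3.250 > r=3); Subtracting the remaining from the first: none of the subtracted shapes is present at this height, so that combined region is unchanged — area = 193.70 mm². At z = 18.25: the r=9.5 cylinder gives a regular 12-gon of circumradius 9.5 (constant along its height) (area = (12/2)·9.500²·sin(360°/12) = 270.75 mm²); the cube at (-1, 0) is present — its section is the full 14×29.5 rectangle (area 413.00 mm²); After the difference (first − rest): starting from the r=9.5 cylinder (270.75 mm²), the 14×29.5 cube at (-1, 0) partially overlaps it — only the 77.05 mm² overlap (of its 413.00 mm²) is removed, clipping the outline — area = 193.70 mm²; the sphere at (15.5, 12) does not reach this height (|z−center|=10.250 > r=3); After the difference (first − rest): none of the subtracted shapes is present at this height, so the result so far is unchanged — area = 193.70 mm². Checking containment: the cross-section at z = 18.25 is a subset of the cross-section at z = 4.75.

entirely on top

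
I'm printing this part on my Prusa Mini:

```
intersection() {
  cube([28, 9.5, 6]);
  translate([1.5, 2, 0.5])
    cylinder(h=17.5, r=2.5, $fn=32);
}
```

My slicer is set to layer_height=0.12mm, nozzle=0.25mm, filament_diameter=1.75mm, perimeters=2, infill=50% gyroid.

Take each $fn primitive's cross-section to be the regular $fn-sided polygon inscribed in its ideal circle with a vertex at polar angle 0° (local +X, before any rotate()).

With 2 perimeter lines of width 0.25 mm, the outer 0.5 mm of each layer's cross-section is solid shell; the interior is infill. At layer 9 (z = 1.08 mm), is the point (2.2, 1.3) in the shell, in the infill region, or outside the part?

infill

At z = 1.08 mm: the cube (footprint 28×9.5) is included at this height; the r=2.5 cylinder at (1.5, 2) contributes a regular 32-gon of circumradius 2.5; Taking the intersection: the r=2.5 cylinder at (1.5, 2) partially overlaps the 28×9.5 cube; clipping to the common part keeps 15.75 mm² — 1 connected region. Overall, the cross-section is a single solid region. The nearest boundary edge runs (2.98, 0.00)→(0.02, 0.00); distance from the point to it = 1.30 mm. The point is inside the cross-section and 1.30 mm from the nearest boundary — more than the 0.5 mm shell width (2 × 0.25), so it's in the infill interior.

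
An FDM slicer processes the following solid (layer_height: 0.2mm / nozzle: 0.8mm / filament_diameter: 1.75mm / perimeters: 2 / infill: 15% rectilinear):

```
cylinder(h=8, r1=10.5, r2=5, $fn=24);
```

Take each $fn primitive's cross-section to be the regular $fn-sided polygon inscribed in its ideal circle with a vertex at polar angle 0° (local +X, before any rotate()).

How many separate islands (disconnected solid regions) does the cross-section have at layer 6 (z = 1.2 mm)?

1

At z = 1.2 mm: the cone contributes a regular 24-gon of circumradius 9.675 (interpolated between r1=10.5 and r2=5 at t=0.150). Overall, the cross-section is a single solid region. Island count = 1.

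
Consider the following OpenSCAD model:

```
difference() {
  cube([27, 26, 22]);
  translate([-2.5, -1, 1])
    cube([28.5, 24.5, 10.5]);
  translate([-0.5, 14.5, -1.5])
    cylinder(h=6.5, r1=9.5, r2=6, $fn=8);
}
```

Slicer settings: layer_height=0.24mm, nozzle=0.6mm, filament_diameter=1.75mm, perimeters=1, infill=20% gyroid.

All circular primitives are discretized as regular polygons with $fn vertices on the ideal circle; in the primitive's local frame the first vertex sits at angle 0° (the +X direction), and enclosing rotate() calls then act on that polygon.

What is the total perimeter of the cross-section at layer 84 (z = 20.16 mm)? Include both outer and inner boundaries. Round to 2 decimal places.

At z = 20.16 mm: the cube (footprint 27×26) is included at this height (perimeter 106.00 mm); the cube at (-2.5, -1) is absent (z outside [1, 11.5]); the cone at (-0.5, 14.5) is not intersected at this z (z outside [-1.5, 5]); After the difference (first − rest): none of the subtracted shapes is present at this height, so the 27×26 cube is unchanged — boundary = 106.00 mm. Overall, the cross-section is a single solid region. Total boundary length (outer) = 106.00 mm.

106.00 mm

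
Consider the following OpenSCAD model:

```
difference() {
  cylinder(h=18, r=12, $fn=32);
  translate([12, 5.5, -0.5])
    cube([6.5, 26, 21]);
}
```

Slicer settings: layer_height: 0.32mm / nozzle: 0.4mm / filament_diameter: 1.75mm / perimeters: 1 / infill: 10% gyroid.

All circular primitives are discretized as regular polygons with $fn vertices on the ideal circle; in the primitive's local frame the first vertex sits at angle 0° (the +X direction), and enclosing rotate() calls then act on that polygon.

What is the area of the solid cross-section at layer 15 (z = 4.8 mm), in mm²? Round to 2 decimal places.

At z = 4.8 mm: the cylinder: section is a regular 32-gon, circumradius r=12 (area = (32/2)·12.000²·sin(360°/32) = 449.49 mm²); the cube at (12, 5.5) (footprint 6.5×26) is included at this height (area 169.00 mm²); Taking the first minus the rest: starting from the r=12 cylinder (449.49 mm²), the 6.5×26 cube at (12, 5.5) misses the remaining region (no effect) — area = 449.49 mm². Overall, the cross-section is a single solid region. Net area = 449.49 mm².

449.49 mm²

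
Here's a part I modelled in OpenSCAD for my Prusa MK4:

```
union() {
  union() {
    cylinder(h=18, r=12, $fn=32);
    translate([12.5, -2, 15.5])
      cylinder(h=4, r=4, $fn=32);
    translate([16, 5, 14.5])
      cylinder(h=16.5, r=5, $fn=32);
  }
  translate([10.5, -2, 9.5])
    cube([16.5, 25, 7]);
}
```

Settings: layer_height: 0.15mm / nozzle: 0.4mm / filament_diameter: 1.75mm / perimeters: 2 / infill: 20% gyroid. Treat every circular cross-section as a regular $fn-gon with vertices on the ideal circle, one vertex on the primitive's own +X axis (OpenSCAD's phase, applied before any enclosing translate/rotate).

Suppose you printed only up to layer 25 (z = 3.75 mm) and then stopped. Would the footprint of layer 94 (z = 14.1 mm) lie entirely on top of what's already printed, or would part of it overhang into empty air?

Compare the two slices. At z = 3.75: the r=12 cylinder gives a regular 32-gon of circumradius 12 (constant along its height) (area = (32/2)·12.000²·sin(360°/32) = 449.49 mm²); the cylinder at (12.5, -2) is not intersected at this z (z outside [15.5, 19.5]); the cylinder at (16, 5) is not intersected at this z (z outside [14.5, 31]); Taking the union: only the r=12 cylinder is present, so the union is just that shape — area = 449.49 mm²; the cube at (10.5, -2) is absent (z outside [9.5, 16.5]); Taking the union: only that combined region is present, so the union is just that shape — area = 449.49 mm². At z = 14.1: the r=12 cylinder contributes a regular 32-gon of circumradius 12 (area = (32/2)·12.000²·sin(360°/32) = 449.49 mm²); the cylinder at (12.5, -2) is not intersected at this z (z outside [15.5, 19.5]); the cylinder at (16, 5) is absent (z outside [14.5, 31]); Merging all regions: only the r=12 cylinder is present, so the union is just that shape — area = 449.49 mm²; the cube at (10.5, -2) is present — its section is the full 16.5×25 rectangle (area 412.50 mm²); Taking the union: the regions partially overlap — summed areas 861.99 mm² minus the doubly-counted overlap 8.46 mm² gives 853.53 mm² — area = 853.53 mm². Checking containment: at z = 14.1 the cross-section extends beyond the z = 3.75 cross-section by about 404.04 mm².

part overhangs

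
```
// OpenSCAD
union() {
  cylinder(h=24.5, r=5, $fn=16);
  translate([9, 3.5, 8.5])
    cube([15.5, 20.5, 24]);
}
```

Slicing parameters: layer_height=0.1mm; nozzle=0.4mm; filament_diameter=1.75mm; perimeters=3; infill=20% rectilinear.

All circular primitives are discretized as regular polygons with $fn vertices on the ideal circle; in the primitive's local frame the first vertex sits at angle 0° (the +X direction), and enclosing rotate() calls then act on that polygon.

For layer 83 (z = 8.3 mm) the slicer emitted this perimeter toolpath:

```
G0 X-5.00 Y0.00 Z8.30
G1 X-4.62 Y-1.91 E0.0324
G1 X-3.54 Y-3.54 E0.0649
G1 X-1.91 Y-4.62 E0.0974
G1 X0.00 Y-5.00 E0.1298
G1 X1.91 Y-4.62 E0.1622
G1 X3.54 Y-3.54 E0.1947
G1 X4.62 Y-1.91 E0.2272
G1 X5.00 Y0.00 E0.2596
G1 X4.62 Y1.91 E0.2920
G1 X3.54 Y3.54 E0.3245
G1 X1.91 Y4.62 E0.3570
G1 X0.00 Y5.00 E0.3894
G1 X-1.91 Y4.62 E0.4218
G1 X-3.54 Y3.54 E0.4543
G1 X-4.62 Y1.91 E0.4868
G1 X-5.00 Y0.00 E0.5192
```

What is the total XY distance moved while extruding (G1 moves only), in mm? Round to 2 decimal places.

Sum the Euclidean lengths of each G1 segment: total = 31.22 mm.

31.22 mm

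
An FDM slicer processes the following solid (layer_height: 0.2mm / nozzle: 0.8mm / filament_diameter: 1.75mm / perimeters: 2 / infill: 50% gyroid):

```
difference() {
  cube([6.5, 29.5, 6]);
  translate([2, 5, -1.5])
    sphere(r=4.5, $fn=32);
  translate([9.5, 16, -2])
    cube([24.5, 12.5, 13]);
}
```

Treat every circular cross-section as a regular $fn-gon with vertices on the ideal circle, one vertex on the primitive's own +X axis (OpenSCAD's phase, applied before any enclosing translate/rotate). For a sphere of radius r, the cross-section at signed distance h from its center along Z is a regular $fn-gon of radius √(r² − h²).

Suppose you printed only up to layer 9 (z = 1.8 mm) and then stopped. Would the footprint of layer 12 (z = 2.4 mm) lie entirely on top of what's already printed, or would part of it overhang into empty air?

Compare the two slices. At z = 1.8: the cube is present — its section is the full 6.5×29.5 rectangle (area 191.75 mm²); the r=4.5 sphere at (2, 5) contributes a regular 32-gon of circumradius √(4.5²−3.3²) = 3.059 (area = (32/2)·3.059²·sin(360°/32) = 29.22 mm²); the cube at (9.5, 16) (footprint 24.5×12.5) is included at this height (area 306.25 mm²); Taking the first minus the rest: starting from the 6.5×29.5 cube (191.75 mm²), the r=4.5 sphere at (2, 5) partially overlaps it — only the 25.86 mm² overlap (of its 29.22 mm²) is removed, clipping the outline; the 24.5×12.5 cube at (9.5, 16) misses the remaining region (no effect) — area = 165.89 mm². At z = 2.4: the cube (footprint 6.5×29.5) is included at this height (area 191.75 mm²); the sphere at (2, 5): section is a regular 32-gon, circumradius = √(r²−h²) = √(4.5²−3.9²) = 2.245 (area = (32/2)·2.245²·sin(360°/32) = 15.73 mm²); the cube at (9.5, 16) (footprint 24.5×12.5) is included at this height (area 306.25 mm²); After the difference (first − rest): starting from the 6.5×29.5 cube (191.75 mm²), the r=4.5 sphere at (2, 5) partially overlaps it — only the 15.41 mm² overlap (of its 15.73 mm²) is removed, clipping the outline; the 24.5×12.5 cube at (9.5, 16) misses the remaining region (no effect) — area = 176.34 mm². Checking containment: at z = 2.4 the cross-section extends beyond the z = 1.8 cross-section by about 10.45 mm².

part overhangs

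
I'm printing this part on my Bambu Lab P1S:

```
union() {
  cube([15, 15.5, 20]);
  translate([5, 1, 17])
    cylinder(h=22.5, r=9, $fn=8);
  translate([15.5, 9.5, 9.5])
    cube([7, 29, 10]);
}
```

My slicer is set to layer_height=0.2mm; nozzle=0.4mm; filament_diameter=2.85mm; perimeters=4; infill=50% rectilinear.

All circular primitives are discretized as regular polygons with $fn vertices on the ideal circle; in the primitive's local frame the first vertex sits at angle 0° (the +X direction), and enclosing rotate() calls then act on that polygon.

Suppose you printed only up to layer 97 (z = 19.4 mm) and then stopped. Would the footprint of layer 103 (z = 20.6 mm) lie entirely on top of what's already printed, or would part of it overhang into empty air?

Compare the two slices. At z = 19.4: the cube is present — its section is the full 15×15.5 rectangle (area 232.50 mm²); the cylinder at (5, 1): section is a regular 8-gon, circumradius r=9 (area = (8/2)·9.000²·sin(360°/8) = 229.10 mm²); the 7×29 cube at (15.5, 9.5) contributes its full rectangle (area 203.00 mm²); Taking the union: the regions partially overlap — summed areas 664.60 mm² minus the doubly-counted overlap 110.89 mm² gives 553.71 mm² — area = 553.71 mm². At z = 20.6: the cube is not intersected at this z (z outside [0, 20]); the r=9 cylinder at (5, 1) gives a regular 8-gon of circumradius 9 (constant along its height) (area = (8/2)·9.000²·sin(360°/8) = 229.10 mm²); the cube at (15.5, 9.5) does not reach this height (z outside [9.5, 19.5]); Merging all regions: only the r=9 cylinder at (5, 1) is present, so the union is just that shape — area = 229.10 mm². Checking containment: the cross-section at z = 20.6 is a subset of the cross-section at z = 19.4.

entirely on top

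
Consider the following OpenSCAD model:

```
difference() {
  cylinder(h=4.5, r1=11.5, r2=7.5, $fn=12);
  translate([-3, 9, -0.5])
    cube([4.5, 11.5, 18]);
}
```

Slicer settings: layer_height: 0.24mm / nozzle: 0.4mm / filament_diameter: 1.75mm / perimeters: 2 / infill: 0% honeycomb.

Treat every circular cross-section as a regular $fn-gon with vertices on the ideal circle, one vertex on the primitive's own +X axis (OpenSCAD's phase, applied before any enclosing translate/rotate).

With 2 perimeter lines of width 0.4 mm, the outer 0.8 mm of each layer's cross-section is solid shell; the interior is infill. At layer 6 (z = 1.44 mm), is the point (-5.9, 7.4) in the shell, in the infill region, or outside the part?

shell

At z = 1.44 mm: the cone contributes a regular 12-gon of circumradius 10.220 (interpolated between r1=11.5 and r2=7.5 at t=0.320); the cube at (-3, 9) is present — its section is the full 4.5×11.5 rectangle; Taking the first minus the rest: starting from the cone, the 4.5×11.5 cube at (-3, 9) partially overlaps it — only the 3.98 mm² overlap (of its 51.75 mm²) is removed, clipping the outline — 1 connected region. Overall, the cross-section is a single solid region. The nearest boundary edge runs (-8.85, 5.11)→(-5.11, 8.85); distance from the point to it = 0.47 mm. The point is inside the cross-section, 0.47 mm from the nearest boundary — within the 0.8 mm shell band (2 × 0.4).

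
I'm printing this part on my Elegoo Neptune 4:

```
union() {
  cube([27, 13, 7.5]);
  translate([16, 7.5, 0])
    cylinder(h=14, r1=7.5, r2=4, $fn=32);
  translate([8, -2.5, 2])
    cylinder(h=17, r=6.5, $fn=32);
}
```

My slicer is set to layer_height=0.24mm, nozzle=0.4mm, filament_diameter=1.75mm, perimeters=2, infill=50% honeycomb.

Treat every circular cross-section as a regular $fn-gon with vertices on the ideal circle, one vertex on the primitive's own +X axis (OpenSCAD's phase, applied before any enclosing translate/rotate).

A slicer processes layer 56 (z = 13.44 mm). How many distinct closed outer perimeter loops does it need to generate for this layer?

2

At z = 13.44 mm: the cube does not reach this height (z outside [0, 7.5]); the cone at (16, 7.5) contributes a regular 32-gon of circumradius 4.140 (interpolated between r1=7.5 and r2=4 at t=0.960); the r=6.5 cylinder at (8, -2.5) contributes a regular 32-gon of circumradius 6.5; Taking the union: the 2 present regions are separate (no shared area or edge), so areas and boundary lengths simply add and each stays a separate island — 2 connected regions. The result has 2 disconnected regions.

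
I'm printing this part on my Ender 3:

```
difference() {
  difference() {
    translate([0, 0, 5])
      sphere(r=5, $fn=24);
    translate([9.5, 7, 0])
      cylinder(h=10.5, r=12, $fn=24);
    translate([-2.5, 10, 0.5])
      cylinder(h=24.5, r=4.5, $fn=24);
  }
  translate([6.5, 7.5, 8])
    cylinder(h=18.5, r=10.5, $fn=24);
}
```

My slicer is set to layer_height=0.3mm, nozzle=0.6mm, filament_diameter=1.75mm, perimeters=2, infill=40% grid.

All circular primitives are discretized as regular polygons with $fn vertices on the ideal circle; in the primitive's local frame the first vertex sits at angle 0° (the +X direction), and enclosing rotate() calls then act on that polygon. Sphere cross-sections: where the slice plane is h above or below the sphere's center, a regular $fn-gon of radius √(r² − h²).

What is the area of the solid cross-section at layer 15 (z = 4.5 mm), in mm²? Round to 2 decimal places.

At z = 4.5 mm: the r=5 sphere slices to a regular 24-gon of circumradius 4.975 (√(r²−h²) with h=0.5 from center) (area = (24/2)·4.975²·sin(360°/24) = 76.87 mm²); the r=12 cylinder at (9.5, 7) contributes a regular 24-gon of circumradius 12 (area = (24/2)·12.000²·sin(360°/24) = 447.24 mm²); the cylinder at (-2.5, 10): section is a regular 24-gon, circumradius r=4.5 (area = (24/2)·4.500²·sin(360°/24) = 62.89 mm²); Subtracting the remaining from the first: starting from the r=5 sphere (76.87 mm²), the r=12 cylinder at (9.5, 7) partially overlaps it — only the 36.33 mm² overlap (of its 447.24 mm²) is removed, clipping the outline; the r=4.5 cylinder at (-2.5, 10) misses the remaining region (no effect) — area = 40.54 mm²; the cylinder at (6.5, 7.5) is absent (z outside [8, 26.5]); Subtracting the remaining from the first: none of the subtracted shapes is present at this height, so that combined region is unchanged — area = 40.54 mm². Overall, the cross-section is a single solid region. Net area = 40.54 mm².

40.54 mm²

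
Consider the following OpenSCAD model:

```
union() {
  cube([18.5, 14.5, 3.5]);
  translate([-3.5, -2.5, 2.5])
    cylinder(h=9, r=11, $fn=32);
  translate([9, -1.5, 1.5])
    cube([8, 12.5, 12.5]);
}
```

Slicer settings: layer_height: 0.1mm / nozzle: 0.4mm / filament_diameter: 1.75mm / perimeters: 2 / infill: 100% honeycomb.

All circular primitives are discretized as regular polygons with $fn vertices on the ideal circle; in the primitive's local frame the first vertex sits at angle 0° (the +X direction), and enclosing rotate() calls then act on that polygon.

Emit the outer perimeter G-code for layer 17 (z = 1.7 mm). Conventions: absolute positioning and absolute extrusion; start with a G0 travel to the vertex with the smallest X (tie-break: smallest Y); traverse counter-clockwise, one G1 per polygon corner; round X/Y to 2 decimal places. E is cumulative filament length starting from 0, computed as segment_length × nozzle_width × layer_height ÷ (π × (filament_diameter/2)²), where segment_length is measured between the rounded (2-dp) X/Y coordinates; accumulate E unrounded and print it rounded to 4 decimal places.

At z = 1.7 mm: the cube (footprint 18.5×14.5) is included at this height; the cylinder at (-3.5, -2.5) is not intersected at this z (z outside [2.5, 11.5]); the cube at (9, -1.5) (footprint 8×12.5) is included at this height; Merging all regions: the regions partially overlap (shared area 88.00 mm²), so overlapping operands fuse into one piece — 1 connected region. The outline is a single polygon with 8 vertices. Extrusion per mm of travel: 0.4 × 0.1 / (π × 0.875²) = 0.016630. Accumulating E over each segment gives final E = 1.1475.

G0 X0.00 Y0.00 Z1.70
G1 X9.00 Y0.00 E0.1497
G1 X9.00 Y-1.50 E0.1746
G1 X17.00 Y-1.50 E0.3077
G1 X17.00 Y0.00 E0.3326
G1 X18.50 Y0.00 E0.3575
G1 X18.50 Y14.50 E0.5987
G1 X0.00 Y14.50 E0.9063
G1 X0.00 Y0.00 E1.1475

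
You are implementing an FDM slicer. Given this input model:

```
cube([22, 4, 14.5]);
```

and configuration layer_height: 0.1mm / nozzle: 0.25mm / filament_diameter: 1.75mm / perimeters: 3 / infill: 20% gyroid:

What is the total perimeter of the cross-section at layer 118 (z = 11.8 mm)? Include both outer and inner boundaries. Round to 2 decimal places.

52.00 mm

At z = 11.8 mm: the 22×4 cube contributes its full rectangle (perimeter 52.00 mm). Overall, the cross-section is a single solid region. Total boundary length (outer) = 52.00 mm.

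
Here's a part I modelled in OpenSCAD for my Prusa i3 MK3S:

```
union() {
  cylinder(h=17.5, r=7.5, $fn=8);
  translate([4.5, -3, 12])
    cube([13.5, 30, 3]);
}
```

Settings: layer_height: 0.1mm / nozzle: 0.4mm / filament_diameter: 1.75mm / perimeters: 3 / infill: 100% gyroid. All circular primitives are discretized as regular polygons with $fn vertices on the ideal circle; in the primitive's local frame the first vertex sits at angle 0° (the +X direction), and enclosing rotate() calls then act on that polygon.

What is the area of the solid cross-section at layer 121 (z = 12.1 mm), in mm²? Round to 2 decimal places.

546.74 mm²

At z = 12.1 mm: the r=7.5 cylinder gives a regular 8-gon of circumradius 7.5 (constant along its height) (area = (8/2)·7.500²·sin(360°/8) = 159.10 mm²); the cube at (4.5, -3) is present — its section is the full 13.5×30 rectangle (area 405.00 mm²); Combining (union): the regions partially overlap — summed areas 564.10 mm² minus the doubly-counted overlap 17.35 mm² gives 546.74 mm² — area = 546.74 mm². Overall, the cross-section is a single solid region. Net area = 546.74 mm².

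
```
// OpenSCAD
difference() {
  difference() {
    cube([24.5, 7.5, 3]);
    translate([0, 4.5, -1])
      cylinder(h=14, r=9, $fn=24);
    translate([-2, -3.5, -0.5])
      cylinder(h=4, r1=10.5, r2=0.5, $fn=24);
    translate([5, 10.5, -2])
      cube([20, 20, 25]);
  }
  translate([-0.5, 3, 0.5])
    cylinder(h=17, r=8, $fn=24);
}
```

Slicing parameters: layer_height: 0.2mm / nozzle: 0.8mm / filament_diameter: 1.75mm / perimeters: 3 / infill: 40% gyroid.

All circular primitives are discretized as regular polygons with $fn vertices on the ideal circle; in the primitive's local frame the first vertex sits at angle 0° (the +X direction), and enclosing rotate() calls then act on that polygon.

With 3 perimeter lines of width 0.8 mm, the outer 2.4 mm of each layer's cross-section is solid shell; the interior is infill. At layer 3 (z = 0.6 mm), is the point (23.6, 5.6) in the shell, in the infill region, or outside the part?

shell

At z = 0.6 mm: the 24.5×7.5 cube contributes its full rectangle; the r=9 cylinder at (0, 4.5) gives a regular 24-gon of circumradius 9 (constant along its height); the cone at (-2, -3.5) contributes a regular 24-gon of circumradius 7.750 (interpolated between r1=10.5 and r2=0.5 at t=0.275); the 20×20 cube at (5, 10.5) contributes its full rectangle; Subtracting the remaining from the first: starting from the 24.5×7.5 cube, the r=9 cylinder at (0, 4.5) partially overlaps it — only the 64.85 mm² overlap (of its 251.57 mm²) is removed, clipping the outline; the cone at (-2, -3.5) misses the remaining region (no effect); the 20×20 cube at (5, 10.5) misses the remaining region (no effect) — 1 connected region; the r=8 cylinder at (-0.5, 3) contributes a regular 24-gon of circumradius 8; After the difference (first − rest): starting from that combined region, the r=8 cylinder at (-0.5, 3) misses the remaining region (no effect) — 1 connected region. Overall, the cross-section is a single solid region. The nearest boundary edge runs (24.50, 7.50)→(24.50, 0.00); distance from the point to it = 0.90 mm. The point is inside the cross-section, 0.90 mm from the nearest boundary — within the 2.4 mm shell band (3 × 0.8).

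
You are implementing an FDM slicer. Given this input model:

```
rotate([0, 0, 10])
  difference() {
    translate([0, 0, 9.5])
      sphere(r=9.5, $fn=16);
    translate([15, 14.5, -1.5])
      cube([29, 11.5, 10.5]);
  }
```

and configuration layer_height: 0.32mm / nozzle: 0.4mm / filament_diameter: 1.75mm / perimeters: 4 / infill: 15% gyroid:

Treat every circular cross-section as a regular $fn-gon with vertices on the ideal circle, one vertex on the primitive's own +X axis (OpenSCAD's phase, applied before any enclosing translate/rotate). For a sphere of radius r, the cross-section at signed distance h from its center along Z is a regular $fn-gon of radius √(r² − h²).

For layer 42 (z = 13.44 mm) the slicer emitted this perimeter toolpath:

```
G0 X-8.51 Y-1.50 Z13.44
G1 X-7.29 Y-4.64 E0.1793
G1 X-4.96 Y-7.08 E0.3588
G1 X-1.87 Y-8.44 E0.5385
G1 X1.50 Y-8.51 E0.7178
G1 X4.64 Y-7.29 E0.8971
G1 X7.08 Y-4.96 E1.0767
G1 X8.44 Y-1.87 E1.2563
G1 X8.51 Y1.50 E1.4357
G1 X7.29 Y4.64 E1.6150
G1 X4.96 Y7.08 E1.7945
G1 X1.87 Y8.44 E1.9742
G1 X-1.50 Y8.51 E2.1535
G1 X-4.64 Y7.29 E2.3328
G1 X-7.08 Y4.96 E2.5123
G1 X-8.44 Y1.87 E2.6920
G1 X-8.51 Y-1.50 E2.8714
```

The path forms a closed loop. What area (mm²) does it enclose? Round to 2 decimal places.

228.69 mm²

Apply the shoelace formula to the sequence of (X, Y) vertices; enclosed area = 228.69 mm².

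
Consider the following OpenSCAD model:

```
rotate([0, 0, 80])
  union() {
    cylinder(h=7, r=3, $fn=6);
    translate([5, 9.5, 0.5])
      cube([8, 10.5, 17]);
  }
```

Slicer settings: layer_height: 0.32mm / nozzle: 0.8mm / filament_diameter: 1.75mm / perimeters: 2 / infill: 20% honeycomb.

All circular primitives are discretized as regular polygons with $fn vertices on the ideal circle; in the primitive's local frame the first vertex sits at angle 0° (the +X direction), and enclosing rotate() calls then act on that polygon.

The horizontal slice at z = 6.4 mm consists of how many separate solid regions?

2

At z = 6.4 mm: the r=3 cylinder gives a regular 6-gon of circumradius 3 (constant along its height); the cube at (5, 9.5) (footprint 8×10.5) is included at this height; Combining (union): the 2 present regions are separate (no shared area or edge), so areas and boundary lengths simply add and each stays a separate island — 2 connected regions; (rotated 80° about Z; rotation is an isometry so areas/perimeters/island counts are preserved). The result has 2 disconnected regions.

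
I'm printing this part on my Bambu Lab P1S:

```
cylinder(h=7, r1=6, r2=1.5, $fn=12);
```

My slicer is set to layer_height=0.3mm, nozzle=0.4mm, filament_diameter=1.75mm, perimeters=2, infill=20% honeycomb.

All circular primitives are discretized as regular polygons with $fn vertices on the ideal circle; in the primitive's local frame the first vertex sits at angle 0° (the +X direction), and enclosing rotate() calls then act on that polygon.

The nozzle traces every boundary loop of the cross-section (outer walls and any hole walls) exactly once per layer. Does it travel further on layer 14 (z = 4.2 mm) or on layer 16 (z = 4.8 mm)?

layer 14 (z = 4.2 mm)

Layer 14 (z = 4.2): the cone: at t=0.600 of its height the radius interpolates to r₁+(r₂−r₁)t = 3.300, giving a regular 12-gon of that circumradius (perimeter = 2·12·3.300·sin(180°/12) = 20.50 mm). So its perimeter = 20.50 mm. Layer 16 (z = 4.8): the cone (r1=6→r2=1.5) has section circumradius 2.914 here — a regular 12-gon (perimeter = 2·12·2.914·sin(180°/12) = 18.10 mm). So its perimeter = 18.10 mm. Layer 14 is larger (20.50 vs 18.10 mm).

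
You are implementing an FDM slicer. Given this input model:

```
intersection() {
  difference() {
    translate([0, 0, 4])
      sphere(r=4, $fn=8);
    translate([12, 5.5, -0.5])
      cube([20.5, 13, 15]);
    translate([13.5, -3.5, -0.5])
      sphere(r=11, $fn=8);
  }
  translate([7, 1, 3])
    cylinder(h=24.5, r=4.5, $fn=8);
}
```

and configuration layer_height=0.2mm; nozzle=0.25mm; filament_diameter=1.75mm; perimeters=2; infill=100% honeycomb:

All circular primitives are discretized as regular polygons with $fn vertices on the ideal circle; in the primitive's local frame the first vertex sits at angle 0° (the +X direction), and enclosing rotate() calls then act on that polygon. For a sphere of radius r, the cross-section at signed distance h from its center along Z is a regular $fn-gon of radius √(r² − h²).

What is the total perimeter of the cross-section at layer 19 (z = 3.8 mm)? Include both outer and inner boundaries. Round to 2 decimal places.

At z = 3.8 mm: the r=4 sphere slices to a regular 8-gon of circumradius 3.995 (√(r²−h²) with h=0.2 from center) (perimeter = 2·8·3.995·sin(180°/8) = 24.46 mm); the cube at (12, 5.5) is present — its section is the full 20.5×13 rectangle (perimeter 67.00 mm); the r=11 sphere at (13.5, -3.5) contributes a regular 8-gon of circumradius √(11²−4.3²) = 10.125 (perimeter = 2·8·10.125·sin(180°/8) = 61.99 mm); Subtracting the remaining from the first: starting from the r=4 sphere, the 20.5×13 cube at (12, 5.5) misses the remaining region (no effect); the r=11 sphere at (13.5, -3.5) misses the remaining region (no effect) — boundary = 24.46 mm; the r=4.5 cylinder at (7, 1) gives a regular 8-gon of circumradius 4.5 (constant along its height) (perimeter = 2·8·4.500·sin(180°/8) = 27.55 mm); Taking the intersection: the r=4.5 cylinder at (7, 1) partially overlaps the result so far; clipping to the common part keeps 2.49 mm² — boundary = 7.81 mm. Overall, the cross-section is a single solid region. Total boundary length (outer) = 7.81 mm.

7.81 mm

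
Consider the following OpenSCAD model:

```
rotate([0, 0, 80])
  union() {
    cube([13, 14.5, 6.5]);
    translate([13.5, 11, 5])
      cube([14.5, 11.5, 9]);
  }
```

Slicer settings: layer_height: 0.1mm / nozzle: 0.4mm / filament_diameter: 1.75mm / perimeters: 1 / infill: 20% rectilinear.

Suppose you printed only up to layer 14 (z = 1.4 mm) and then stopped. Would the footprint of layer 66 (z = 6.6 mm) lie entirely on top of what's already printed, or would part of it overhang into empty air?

Compare the two slices. At z = 1.4: the cube (footprint 13×14.5) is included at this height (area 188.50 mm²); the cube at (13.5, 11) does not reach this height (z outside [5, 14]); Merging all regions: only the 13×14.5 cube is present, so the union is just that shape — area = 188.50 mm²; (whole slice rotated 80° about Z — lengths, areas and connectivity unchanged). At z = 6.6: the cube is absent (z outside [0, 6.5]); the cube at (13.5, 11) is present — its section is the full 14.5×11.5 rectangle (area 166.75 mm²); Merging all regions: only the 14.5×11.5 cube at (13.5, 11) is present, so the union is just that shape — area = 166.75 mm²; (rotated 80° about Z; rotation is an isometry so areas/perimeters/island counts are preserved). Checking containment: at z = 6.6 the cross-section extends beyond the z = 1.4 cross-section by about 166.75 mm².

part overhangs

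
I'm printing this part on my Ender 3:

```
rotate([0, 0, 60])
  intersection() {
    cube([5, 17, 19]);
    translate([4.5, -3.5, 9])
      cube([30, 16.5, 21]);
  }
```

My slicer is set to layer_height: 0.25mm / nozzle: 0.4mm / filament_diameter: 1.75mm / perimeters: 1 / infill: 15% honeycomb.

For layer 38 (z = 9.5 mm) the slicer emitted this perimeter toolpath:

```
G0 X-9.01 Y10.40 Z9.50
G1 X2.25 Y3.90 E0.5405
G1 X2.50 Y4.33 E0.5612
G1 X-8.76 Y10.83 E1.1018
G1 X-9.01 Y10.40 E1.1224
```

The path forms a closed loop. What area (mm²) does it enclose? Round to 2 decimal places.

6.47 mm²

Apply the shoelace formula to the sequence of (X, Y) vertices; enclosed area = 6.47 mm².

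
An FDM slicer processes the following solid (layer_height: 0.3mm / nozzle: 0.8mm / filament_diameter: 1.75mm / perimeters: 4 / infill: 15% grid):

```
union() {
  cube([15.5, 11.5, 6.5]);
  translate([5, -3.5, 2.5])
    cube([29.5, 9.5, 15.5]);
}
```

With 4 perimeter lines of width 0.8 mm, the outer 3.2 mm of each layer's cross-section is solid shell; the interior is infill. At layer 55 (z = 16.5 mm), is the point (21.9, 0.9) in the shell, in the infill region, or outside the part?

infill

At z = 16.5 mm: the cube does not reach this height (z outside [0, 6.5]); the cube at (5, -3.5) (footprint 29.5×9.5) is included at this height; Merging all regions: only the 29.5×9.5 cube at (5, -3.5) is present, so the union is just that shape — 1 connected region. Overall, the cross-section is a single solid region. The nearest boundary edge runs (5.00, -3.50)→(34.50, -3.50); distance from the point to it = 4.40 mm. The point is inside the cross-section and 4.40 mm from the nearest boundary — more than the 3.2 mm shell width (4 × 0.8), so it's in the infill interior.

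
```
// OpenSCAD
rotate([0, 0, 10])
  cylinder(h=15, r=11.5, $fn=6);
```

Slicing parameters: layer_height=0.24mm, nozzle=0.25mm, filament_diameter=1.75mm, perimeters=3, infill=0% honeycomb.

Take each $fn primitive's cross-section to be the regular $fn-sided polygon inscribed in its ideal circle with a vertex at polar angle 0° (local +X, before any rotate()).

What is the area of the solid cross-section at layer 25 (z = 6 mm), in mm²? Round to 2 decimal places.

343.60 mm²

At z = 6 mm: the r=11.5 cylinder gives a regular 6-gon of circumradius 11.5 (constant along its height) (area = (6/2)·11.500²·sin(360°/6) = 343.60 mm²); (whole slice rotated 10° about Z — lengths, areas and connectivity unchanged). Overall, the cross-section is a single solid region. Net area = 343.60 mm².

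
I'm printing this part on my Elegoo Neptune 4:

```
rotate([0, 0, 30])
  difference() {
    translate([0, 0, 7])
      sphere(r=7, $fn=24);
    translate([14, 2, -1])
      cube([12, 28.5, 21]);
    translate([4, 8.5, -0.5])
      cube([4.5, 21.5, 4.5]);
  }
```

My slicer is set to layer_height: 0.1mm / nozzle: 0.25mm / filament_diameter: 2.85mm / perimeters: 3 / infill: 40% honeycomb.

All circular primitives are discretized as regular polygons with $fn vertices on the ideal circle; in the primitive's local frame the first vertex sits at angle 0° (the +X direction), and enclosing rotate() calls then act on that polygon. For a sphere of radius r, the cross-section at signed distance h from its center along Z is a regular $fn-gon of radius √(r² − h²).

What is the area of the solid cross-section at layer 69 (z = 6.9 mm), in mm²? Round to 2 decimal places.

At z = 6.9 mm: the sphere: section is a regular 24-gon, circumradius = √(r²−h²) = √(7²−0.1²) = 6.999 (area = (24/2)·6.999²·sin(360°/24) = 152.15 mm²); the cube at (14, 2) (footprint 12×28.5) is included at this height (area 342.00 mm²); the cube at (4, 8.5) is absent (z outside [-0.5, 4]); Taking the first minus the rest: starting from the r=7 sphere (152.15 mm²), the 12×28.5 cube at (14, 2) misses the remaining region (no effect) — area = 152.15 mm²; (whole slice rotated 30° about Z — lengths, areas and connectivity unchanged). Overall, the cross-section is a single solid region. Net area = 152.15 mm².

152.15 mm²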